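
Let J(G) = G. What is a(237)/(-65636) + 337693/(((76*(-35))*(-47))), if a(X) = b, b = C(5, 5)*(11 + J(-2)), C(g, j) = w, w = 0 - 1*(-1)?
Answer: 2770461571/1025726590 ≈ 2.7010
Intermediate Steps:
w = 1 (w = 0 + 1 = 1)
C(g, j) = 1
b = 9 (b = 1*(11 - 2) = 1*9 = 9)
a(X) = 9
a(237)/(-65636) + 337693/(((76*(-35))*(-47))) = 9/(-65636) + 337693/(((76*(-35))*(-47))) = 9*(-1/65636) + 337693/((-2660*(-47))) = -9/65636 + 337693/125020 = 2770461571/1025726590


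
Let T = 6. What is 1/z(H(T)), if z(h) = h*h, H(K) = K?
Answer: 1/36 ≈ 0.027778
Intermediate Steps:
z(h) = h²
1/z(H(T)) = 1/(6²) = 1/36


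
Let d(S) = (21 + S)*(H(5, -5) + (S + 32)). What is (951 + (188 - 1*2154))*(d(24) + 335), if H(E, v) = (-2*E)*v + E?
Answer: -5409950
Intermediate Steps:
H(E, v) = E - 2*E*v (H(E, v) = -2*E*v + E = E - 2*E*v)
d(S) = (21 + S)*(87 + S) (d(S) = (21 + S)*(5*(1 - 2*(-5)) + (S + 32)) = (21 + S)*(5*(1 + 10) + (32 + S)) = (21 + S)*(5*11 + (32 + S)) = (21 + S)*(55 + (32 + S)) = (21 + S)*(87 + S))
(951 + (188 - 1*2154))*(d(24) + 335) = (951 + (188 - 1*2154))*((1827 + 24**2 + 108*24) + 335) = (951 + (188 - 2154))*((1827 + 576 + 2592) + 335) = (951 - 1966)*(4995 + 335) = -1015*5330 = -5409950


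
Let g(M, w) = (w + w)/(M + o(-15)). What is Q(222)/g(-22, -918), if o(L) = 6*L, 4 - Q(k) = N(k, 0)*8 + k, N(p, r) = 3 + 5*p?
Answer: -255416/459 ≈ -556.46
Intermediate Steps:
Q(k) = -20 - 41*k (Q(k) = 4 - ((3 + 5*k)*8 + k) = 4 - ((24 + 40*k) + k) = 4 - (24 + 41*k) = 4 + (-24 - 41*k) = -20 - 41*k)
g(M, w) = 2*w/(-90 + M) (g(M, w) = (w + w)/(M + 6*(-15)) = (2*w)/(M - 90) = (2*w)/(-90 + M) = 2*w/(-90 + M))
Q(222)/g(-22, -918) = (-20 - 41*222)/((2*(-918)/(-90 - 22))) = (-20 - 9102)/((2*(-918)/(-112))) = -9122/(2*(-918)*(-1/112)) = -9122/459/28 = -9122*28/459 = -255416/459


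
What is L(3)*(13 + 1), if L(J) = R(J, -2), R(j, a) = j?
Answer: 42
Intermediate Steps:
L(J) = J
L(3)*(13 + 1) = 3*(13 + 1) = 3*14 = 42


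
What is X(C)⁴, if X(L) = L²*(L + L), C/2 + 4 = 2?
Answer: 268435456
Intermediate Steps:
C = -4 (C = -8 + 2*2 = -8 + 4 = -4)
X(L) = 2*L³ (X(L) = L²*(2*L) = 2*L³)
X(C)⁴ = (2*(-4)³)⁴ = (2*(-64))⁴ = (-128)⁴ = 268435456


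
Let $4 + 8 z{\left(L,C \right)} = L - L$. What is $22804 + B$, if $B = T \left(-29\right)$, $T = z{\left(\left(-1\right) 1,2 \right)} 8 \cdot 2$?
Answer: $23036$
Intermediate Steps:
$z{\left(L,C \right)} = - \frac{1}{2}$ ($z{\left(L,C \right)} = - \frac{1}{2} + \frac{L - L}{8} = - \frac{1}{2} + \frac{1}{8} \cdot 0 = - \frac{1}{2} + 0 = - \frac{1}{2}$)
$T = -8$ ($T = \left(- \frac{1}{2}\right) 8 \cdot 2 = \left(-4\right) 2 = -8$)
$B = 232$ ($B = \left(-8\right) \left(-29\right) = 232$)
$22804 + B = 22804 + 232 = 23036$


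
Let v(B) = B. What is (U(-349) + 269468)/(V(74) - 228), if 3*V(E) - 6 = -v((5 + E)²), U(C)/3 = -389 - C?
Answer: -47532/407 ≈ -116.79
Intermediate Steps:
U(C) = -1167 - 3*C (U(C) = 3*(-389 - C) = -1167 - 3*C)
V(E) = 2 - (5 + E)²/3 (V(E) = 2 + (-(5 + E)²)/3 = 2 - (5 + E)²/3)
(U(-349) + 269468)/(V(74) - 228) = ((-1167 - 3*(-349)) + 269468)/((2 - (5 + 74)²/3) - 228) = ((-1167 + 1047) + 269468)/((2 - ⅓*79²) - 228) = (-120 + 269468)/((2 - ⅓*6241) - 228) = 269348/((2 - 6241/3) - 228) = 269348/(-6235/3 - 228) = 269348/(-6919/3) = 269348*(-3/6919) = -47532/407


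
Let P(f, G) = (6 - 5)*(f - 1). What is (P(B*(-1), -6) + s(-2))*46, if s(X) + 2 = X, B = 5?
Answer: -460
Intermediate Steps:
s(X) = -2 + X
P(f, G) = -1 + f (P(f, G) = 1*(-1 + f) = -1 + f)
(P(B*(-1), -6) + s(-2))*46 = ((-1 + 5*(-1)) + (-2 - 2))*46 = ((-1 - 5) - 4)*46 = (-6 - 4)*46 = -10*46 = -460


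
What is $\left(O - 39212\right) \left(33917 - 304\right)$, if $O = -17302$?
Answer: $-1899605082$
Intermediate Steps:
$\left(O - 39212\right) \left(33917 - 304\right) = \left(-17302 - 39212\right) \left(33917 - 304\right) = - 56514 \left(33917 - 304\right) = \left(-56514\right) 33613 = -1899605082$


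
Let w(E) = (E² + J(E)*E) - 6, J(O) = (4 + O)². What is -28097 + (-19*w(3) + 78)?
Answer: -30869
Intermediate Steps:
w(E) = -6 + E² + E*(4 + E)² (w(E) = (E² + (4 + E)²*E) - 6 = (E² + E*(4 + E)²) - 6 = -6 + E² + E*(4 + E)²)
-28097 + (-19*w(3) + 78) = -28097 + (-19*(-6 + 3² + 3*(4 + 3)²) + 78) = -28097 + (-19*(-6 + 9 + 3*7²) + 78) = -28097 + (-19*(-6 + 9 + 3*49) + 78) = -28097 + (-19*(-6 + 9 + 147) + 78) = -28097 + (-19*150 + 78) = -28097 + (-2850 + 78) = -28097 - 2772 = -30869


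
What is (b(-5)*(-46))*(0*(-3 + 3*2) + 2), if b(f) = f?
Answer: 460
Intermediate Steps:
(b(-5)*(-46))*(0*(-3 + 3*2) + 2) = (-5*(-46))*(0*(-3 + 3*2) + 2) = 230*(0*(-3 + 6) + 2) = 230*(0*3 + 2) = 230*(0 + 2) = 230*2 = 460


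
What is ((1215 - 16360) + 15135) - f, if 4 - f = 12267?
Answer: 12253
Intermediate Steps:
f = -12263 (f = 4 - 1*12267 = 4 - 12267 = -12263)
((1215 - 16360) + 15135) - f = ((1215 - 16360) + 15135) - 1*(-12263) = (-15145 + 15135) + 12263 = -10 + 12263 = 12253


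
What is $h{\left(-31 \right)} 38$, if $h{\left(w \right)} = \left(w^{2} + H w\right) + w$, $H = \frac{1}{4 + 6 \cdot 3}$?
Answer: $\frac{388151}{11} \approx 35286.0$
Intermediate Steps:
$H = \frac{1}{22}$ ($H = \frac{1}{4 + 18} = \frac{1}{22} \approx 0.045455$)
$h{\left(w \right)} = w^{2} + \frac{23 w}{22}$ ($h{\left(w \right)} = \left(w^{2} + \frac{w}{22}\right) + w = w^{2} + \frac{23 w}{22}$)
$h{\left(-31 \right)} 38 = \frac{1}{22} \left(-31\right) \left(23 + 22 \left(-31\right)\right) 38 = \frac{1}{22} \left(-31\right) \left(23 - 682\right) 38 = \frac{1}{22} \left(-31\right) \left(-659\right) 38 = \frac{20429}{22} \cdot 38 = \frac{388151}{11}$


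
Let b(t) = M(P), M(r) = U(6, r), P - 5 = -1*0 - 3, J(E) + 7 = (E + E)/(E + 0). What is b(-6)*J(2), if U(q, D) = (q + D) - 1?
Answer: -35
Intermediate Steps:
U(q, D) = -1 + D + q (U(q, D) = (D + q) - 1 = -1 + D + q)
J(E) = -5 (J(E) = -7 + (E + E)/(E + 0) = -7 + (2*E)/E = -7 + 2 = -5)
P = 2 (P = 5 + (-1*0 - 3) = 5 + (0 - 3) = 5 - 3 = 2)
M(r) = 5 + r (M(r) = -1 + r + 6 = 5 + r)
b(t) = 7 (b(t) = 5 + 2 = 7)
b(-6)*J(2) = 7*(-5) = -35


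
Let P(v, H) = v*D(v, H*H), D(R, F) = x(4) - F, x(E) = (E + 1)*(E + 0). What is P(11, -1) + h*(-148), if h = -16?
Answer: 2577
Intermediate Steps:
x(E) = E*(1 + E) (x(E) = (1 + E)*E = E*(1 + E))
D(R, F) = 20 - F (D(R, F) = 4*(1 + 4) - F = 4*5 - F = 20 - F)
P(v, H) = v*(20 - H²) (P(v, H) = v*(20 - H*H) = v*(20 - H²))
P(11, -1) + h*(-148) = 11*(20 - 1*(-1)²) - 16*(-148) = 11*(20 - 1*1) + 2368 = 11*(20 - 1) + 2368 = 11*19 + 2368 = 209 + 2368 = 2577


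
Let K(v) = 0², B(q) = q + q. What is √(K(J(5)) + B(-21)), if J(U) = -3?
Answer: I*√42 ≈ 6.4807*I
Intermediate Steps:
B(q) = 2*q
K(v) = 0
√(K(J(5)) + B(-21)) = √(0 + 2*(-21)) = √(0 - 42) = √(-42) = I*√42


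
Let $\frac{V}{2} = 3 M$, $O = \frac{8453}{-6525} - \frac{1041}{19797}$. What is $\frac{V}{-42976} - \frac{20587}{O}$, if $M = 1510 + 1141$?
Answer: $\frac{9523732379901567}{623641088368} \approx 15271.0$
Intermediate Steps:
$M = 2651$
$O = - \frac{58045522}{43058475}$ ($O = 8453 \left(- \frac{1}{6525}\right) - \frac{347}{6599} = - \frac{8453}{6525} - \frac{347}{6599} = - \frac{58045522}{43058475} \approx -1.3481$)
$V = 15906$ ($V = 2 \cdot 3 \cdot 2651 = 2 \cdot 7953 = 15906$)
$\frac{V}{-42976} - \frac{20587}{O} = \frac{15906}{-42976} - \frac{20587}{- \frac{58045522}{43058475}} = 15906 \left(- \frac{1}{42976}\right) - - \frac{886444824825}{58045522} = - \frac{7953}{21488} + \frac{886444824825}{58045522} = \frac{9523732379901567}{623641088368}$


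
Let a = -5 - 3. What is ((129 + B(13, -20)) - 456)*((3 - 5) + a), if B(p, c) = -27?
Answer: 3540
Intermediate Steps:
a = -8
((129 + B(13, -20)) - 456)*((3 - 5) + a) = ((129 - 27) - 456)*((3 - 5) - 8) = (102 - 456)*(-2 - 8) = -354*(-10) = 3540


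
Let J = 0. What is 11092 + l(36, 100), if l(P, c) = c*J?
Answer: 11092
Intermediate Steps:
l(P, c) = 0 (l(P, c) = c*0 = 0)
11092 + l(36, 100) = 11092 + 0 = 11092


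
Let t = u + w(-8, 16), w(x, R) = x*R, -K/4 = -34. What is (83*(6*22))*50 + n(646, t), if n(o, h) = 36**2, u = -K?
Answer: 549096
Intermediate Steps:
K = 136 (K = -4*(-34) = 136)
w(x, R) = R*x
u = -136 (u = -1*136 = -136)
t = -264 (t = -136 + 16*(-8) = -136 - 128 = -264)
n(o, h) = 1296
(83*(6*22))*50 + n(646, t) = (83*(6*22))*50 + 1296 = (83*132)*50 + 1296 = 10956*50 + 1296 = 547800 + 1296 = 549096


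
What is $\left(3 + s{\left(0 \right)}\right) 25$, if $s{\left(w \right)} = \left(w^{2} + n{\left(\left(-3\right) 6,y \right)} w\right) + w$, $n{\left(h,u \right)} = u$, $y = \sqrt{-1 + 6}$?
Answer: $75$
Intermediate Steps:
$y = \sqrt{5} \approx 2.2361$
$s{\left(w \right)} = w + w^{2} + w \sqrt{5}$ ($s{\left(w \right)} = \left(w^{2} + \sqrt{5} w\right) + w = \left(w^{2} + w \sqrt{5}\right) + w = w + w^{2} + w \sqrt{5}$)
$\left(3 + s{\left(0 \right)}\right) 25 = \left(3 + 0 \left(1 + 0 + \sqrt{5}\right)\right) 25 = \left(3 + 0 \left(1 + \sqrt{5}\right)\right) 25 = \left(3 + 0\right) 25 = 3 \cdot 25 = 75$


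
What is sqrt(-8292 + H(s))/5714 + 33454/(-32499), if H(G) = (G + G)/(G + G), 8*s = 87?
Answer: -33454/32499 + I*sqrt(8291)/5714 ≈ -1.0294 + 0.015935*I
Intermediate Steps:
s = 87/8 (s = (1/8)*87 = 87/8 ≈ 10.875)
H(G) = 1 (H(G) = (2*G)/((2*G)) = (2*G)*(1/(2*G)) = 1)
sqrt(-8292 + H(s))/5714 + 33454/(-32499) = sqrt(-8292 + 1)/5714 + 33454/(-32499) = sqrt(-8291)*(1/5714) + 33454*(-1/32499) = (I*sqrt(8291))*(1/5714) - 33454/32499 = I*sqrt(8291)/5714 - 33454/32499 = -33454/32499 + I*sqrt(8291)/5714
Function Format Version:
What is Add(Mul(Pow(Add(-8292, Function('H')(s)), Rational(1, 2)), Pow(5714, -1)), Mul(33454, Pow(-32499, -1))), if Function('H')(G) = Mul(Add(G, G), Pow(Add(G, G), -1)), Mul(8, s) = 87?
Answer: Add(Rational(-33454, 32499), Mul(Rational(1, 5714), I, Pow(8291, Rational(1, 2)))) ≈ Add(-1.0294, Mul(0.015935, I))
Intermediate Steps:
s = Rational(87, 8) (s = Mul(Rational(1, 8), 87) = Rational(87, 8) ≈ 10.875)
Function('H')(G) = 1 (Function('H')(G) = Mul(Mul(2, G), Pow(Mul(2, G), -1)) = Mul(Mul(2, G), Mul(Rational(1, 2), Pow(G, -1))) = 1)
Add(Mul(Pow(Add(-8292, Function('H')(s)), Rational(1, 2)), Pow(5714, -1)), Mul(33454, Pow(-32499, -1))) = Add(Mul(Pow(Add(-8292, 1), Rational(1, 2)), Pow(5714, -1)), Mul(33454, Pow(-32499, -1))) = Add(Mul(Pow(-8291, Rational(1, 2)), Rational(1, 5714)), Mul(33454, Rational(-1, 32499))) = Add(Mul(Mul(I, Pow(8291, Rational(1, 2))), Rational(1, 5714)), Rational(-33454, 32499)) = Add(Mul(Rational(1, 5714), I, Pow(8291, Rational(1, 2))), Rational(-33454, 32499)) = Add(Rational(-33454, 32499), Mul(Rational(1, 5714), I, Pow(8291, Rational(1, 2))))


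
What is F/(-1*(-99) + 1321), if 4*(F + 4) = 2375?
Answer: 2359/5680 ≈ 0.41532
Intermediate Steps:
F = 2359/4 (F = -4 + (1/4)*2375 = -4 + 2375/4 = 2359/4 ≈ 589.75)
F/(-1*(-99) + 1321) = (2359/4)/(-1*(-99) + 1321) = (2359/4)/(99 + 1321) = (2359/4)/1420 = (1/1420)*(2359/4) = 2359/5680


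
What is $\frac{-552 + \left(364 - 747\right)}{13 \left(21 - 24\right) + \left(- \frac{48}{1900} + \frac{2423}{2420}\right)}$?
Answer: $\frac{12644500}{514219} \approx 24.59$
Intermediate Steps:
$\frac{-552 + \left(364 - 747\right)}{13 \left(21 - 24\right) + \left(- \frac{48}{1900} + \frac{2423}{2420}\right)} = \frac{-552 + \left(364 - 747\right)}{13 \left(-3\right) + \left(\left(-48\right) \frac{1}{1900} + 2423 \cdot \frac{1}{2420}\right)} = \frac{-552 - 383}{-39 + \left(- \frac{12}{475} + \frac{2423}{2420}\right)} = - \frac{935}{-39 + \frac{224377}{229900}} = - \frac{935}{- \frac{8741723}{229900}} = \left(-935\right) \left(- \frac{229900}{8741723}\right) = \frac{12644500}{514219}$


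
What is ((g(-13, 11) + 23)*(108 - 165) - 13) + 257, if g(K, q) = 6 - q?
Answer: -782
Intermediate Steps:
((g(-13, 11) + 23)*(108 - 165) - 13) + 257 = (((6 - 1*11) + 23)*(108 - 165) - 13) + 257 = (((6 - 11) + 23)*(-57) - 13) + 257 = ((-5 + 23)*(-57) - 13) + 257 = (18*(-57) - 13) + 257 = (-1026 - 13) + 257 = -1039 + 257 = -782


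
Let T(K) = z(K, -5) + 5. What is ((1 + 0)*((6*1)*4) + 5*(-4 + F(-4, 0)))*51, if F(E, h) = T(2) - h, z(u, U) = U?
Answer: 204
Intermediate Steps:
T(K) = 0 (T(K) = -5 + 5 = 0)
F(E, h) = -h (F(E, h) = 0 - h = -h)
((1 + 0)*((6*1)*4) + 5*(-4 + F(-4, 0)))*51 = ((1 + 0)*((6*1)*4) + 5*(-4 - 1*0))*51 = (1*(6*4) + 5*(-4 + 0))*51 = (1*24 + 5*(-4))*51 = (24 - 20)*51 = 4*51 = 204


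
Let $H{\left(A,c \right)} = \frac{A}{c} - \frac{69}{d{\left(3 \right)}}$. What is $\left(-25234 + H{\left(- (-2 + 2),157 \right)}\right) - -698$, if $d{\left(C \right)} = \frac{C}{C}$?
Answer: $-24605$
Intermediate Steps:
$d{\left(C \right)} = 1$
$H{\left(A,c \right)} = -69 + \frac{A}{c}$ ($H{\left(A,c \right)} = \frac{A}{c} - \frac{69}{1} = \frac{A}{c} - 69 = -69 + \frac{A}{c}$)
$\left(-25234 + H{\left(- (-2 + 2),157 \right)}\right) - -698 = \left(-25234 - \left(69 - \frac{\left(-1\right) \left(-2 + 2\right)}{157}\right)\right) - -698 = \left(-25234 - \left(69 - \left(-1\right) 0 \cdot \frac{1}{157}\right)\right) + \left(-13377 + 14075\right) = \left(-25234 + \left(-69 + 0 \cdot \frac{1}{157}\right)\right) + 698 = \left(-25234 + \left(-69 + 0\right)\right) + 698 = \left(-25234 - 69\right) + 698 = -25303 + 698 = -24605$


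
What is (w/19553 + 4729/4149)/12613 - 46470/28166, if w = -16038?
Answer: -23774491588526410/14410213327539963 ≈ -1.6498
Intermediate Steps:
(w/19553 + 4729/4149)/12613 - 46470/28166 = (-16038/19553 + 4729/4149)/12613 - 46470/28166 = (-16038*1/19553 + 4729*(1/4149))*(1/12613) - 46470*1/28166 = (-16038/19553 + 4729/4149)*(1/12613) - 23235/14083 = (25924475/81125397)*(1/12613) - 23235/14083 = 25924475/1023234632361 - 23235/14083 = -23774491588526410/14410213327539963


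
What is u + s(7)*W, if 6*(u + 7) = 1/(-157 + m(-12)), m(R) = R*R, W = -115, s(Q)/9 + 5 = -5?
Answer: 806753/78 ≈ 10343.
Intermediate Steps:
s(Q) = -90 (s(Q) = -45 + 9*(-5) = -45 - 45 = -90)
m(R) = R²
u = -547/78 (u = -7 + 1/(6*(-157 + (-12)²)) = -7 + 1/(6*(-157 + 144)) = -7 + (⅙)/(-13) = -7 + (⅙)*(-1/13) = -7 - 1/78 = -547/78 ≈ -7.0128)
u + s(7)*W = -547/78 - 90*(-115) = -547/78 + 10350 = 806753/78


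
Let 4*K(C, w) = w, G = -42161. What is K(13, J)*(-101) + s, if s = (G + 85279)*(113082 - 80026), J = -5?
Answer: 5701234937/4 ≈ 1.4253e+9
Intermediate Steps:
K(C, w) = w/4
s = 1425308608 (s = (-42161 + 85279)*(113082 - 80026) = 43118*33056 = 1425308608)
K(13, J)*(-101) + s = ((1/4)*(-5))*(-101) + 1425308608 = -5/4*(-101) + 1425308608 = 505/4 + 1425308608 = 5701234937/4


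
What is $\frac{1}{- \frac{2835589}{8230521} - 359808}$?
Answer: $- \frac{8230521}{2961410135557} \approx -2.7793 \cdot 10^{-6}$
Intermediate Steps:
$\frac{1}{- \frac{2835589}{8230521} - 359808} = \frac{1}{- \frac{2961410135557}{8230521}} = - \frac{8230521}{2961410135557}$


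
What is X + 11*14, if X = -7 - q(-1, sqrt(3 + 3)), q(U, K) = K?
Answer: 147 - sqrt(6) ≈ 144.55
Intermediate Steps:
X = -7 - sqrt(6) (X = -7 - sqrt(3 + 3) = -7 - sqrt(6) ≈ -9.4495)
X + 11*14 = (-7 - sqrt(6)) + 11*14 = (-7 - sqrt(6)) + 154 = 147 - sqrt(6)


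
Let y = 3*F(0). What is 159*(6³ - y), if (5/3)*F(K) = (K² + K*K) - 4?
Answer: 177444/5 ≈ 35489.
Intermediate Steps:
F(K) = -12/5 + 6*K²/5 (F(K) = 3*((K² + K*K) - 4)/5 = 3*((K² + K²) - 4)/5 = 3*(2*K² - 4)/5 = 3*(-4 + 2*K²)/5 = -12/5 + 6*K²/5)
y = -36/5 (y = 3*(-12/5 + (6/5)*0²) = 3*(-12/5 + (6/5)*0) = 3*(-12/5 + 0) = 3*(-12/5) = -36/5 ≈ -7.2000)
159*(6³ - y) = 159*(6³ - 1*(-36/5)) = 159*(216 + 36/5) = 159*(1116/5) = 177444/5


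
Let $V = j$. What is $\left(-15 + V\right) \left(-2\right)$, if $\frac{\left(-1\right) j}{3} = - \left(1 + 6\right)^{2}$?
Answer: $-264$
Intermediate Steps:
$j = 147$ ($j = - 3 \left(- \left(1 + 6\right)^{2}\right) = - 3 \left(- 7^{2}\right) = - 3 \left(\left(-1\right) 49\right) = \left(-3\right) \left(-49\right) = 147$)
$V = 147$
$\left(-15 + V\right) \left(-2\right) = \left(-15 + 147\right) \left(-2\right) = 132 \left(-2\right) = -264$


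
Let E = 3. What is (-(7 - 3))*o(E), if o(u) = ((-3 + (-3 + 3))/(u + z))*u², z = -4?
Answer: -108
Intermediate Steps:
o(u) = -3*u²/(-4 + u) (o(u) = ((-3 + (-3 + 3))/(u - 4))*u² = ((-3 + 0)/(-4 + u))*u² = (-3/(-4 + u))*u² = -3*u²/(-4 + u))
(-(7 - 3))*o(E) = (-(7 - 3))*(-3*3²/(-4 + 3)) = (-1*4)*(-3*9/(-1)) = -(-12)*9*(-1) = -4*27 = -108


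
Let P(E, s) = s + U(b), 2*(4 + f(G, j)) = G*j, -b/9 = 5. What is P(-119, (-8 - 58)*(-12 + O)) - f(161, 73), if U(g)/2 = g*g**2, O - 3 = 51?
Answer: -381789/2 ≈ -1.9089e+5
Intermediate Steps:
O = 54 (O = 3 + 51 = 54)
b = -45 (b = -9*5 = -45)
f(G, j) = -4 + G*j/2 (f(G, j) = -4 + (G*j)/2 = -4 + G*j/2)
U(g) = 2*g**3 (U(g) = 2*(g*g**2) = 2*g**3)
P(E, s) = -182250 + s (P(E, s) = s + 2*(-45)**3 = s + 2*(-91125) = s - 182250 = -182250 + s)
P(-119, (-8 - 58)*(-12 + O)) - f(161, 73) = (-182250 + (-8 - 58)*(-12 + 54)) - (-4 + (1/2)*161*73) = (-182250 - 66*42) - (-4 + 11753/2) = (-182250 - 2772) - 1*11745/2 = -185022 - 11745/2 = -381789/2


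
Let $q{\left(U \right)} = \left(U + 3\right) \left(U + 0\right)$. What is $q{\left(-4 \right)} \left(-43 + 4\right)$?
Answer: $-156$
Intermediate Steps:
$q{\left(U \right)} = U \left(3 + U\right)$ ($q{\left(U \right)} = \left(3 + U\right) U = U \left(3 + U\right)$)
$q{\left(-4 \right)} \left(-43 + 4\right) = - 4 \left(3 - 4\right) \left(-43 + 4\right) = \left(-4\right) \left(-1\right) \left(-39\right) = 4 \left(-39\right) = -156$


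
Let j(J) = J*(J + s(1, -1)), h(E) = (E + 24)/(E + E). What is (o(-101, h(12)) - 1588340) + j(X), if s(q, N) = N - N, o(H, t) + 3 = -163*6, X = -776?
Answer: -987145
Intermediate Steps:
h(E) = (24 + E)/(2*E) (h(E) = (24 + E)/((2*E)) = (24 + E)*(1/(2*E)) = (24 + E)/(2*E))
o(H, t) = -981 (o(H, t) = -3 - 163*6 = -3 - 978 = -981)
s(q, N) = 0
j(J) = J² (j(J) = J*(J + 0) = J*J = J²)
(o(-101, h(12)) - 1588340) + j(X) = (-981 - 1588340) + (-776)² = -1589321 + 602176 = -987145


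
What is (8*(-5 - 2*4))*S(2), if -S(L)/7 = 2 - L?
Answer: 0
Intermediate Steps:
S(L) = -14 + 7*L (S(L) = -7*(2 - L) = -14 + 7*L)
(8*(-5 - 2*4))*S(2) = (8*(-5 - 2*4))*(-14 + 7*2) = (8*(-5 - 8))*(-14 + 14) = (8*(-13))*0 = -104*0 = 0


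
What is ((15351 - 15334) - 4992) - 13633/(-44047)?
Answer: -219120192/44047 ≈ -4974.7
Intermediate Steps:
((15351 - 15334) - 4992) - 13633/(-44047) = (17 - 4992) - 13633*(-1)/44047 = -4975 - 1*(-13633/44047) = -4975 + 13633/44047 = -219120192/44047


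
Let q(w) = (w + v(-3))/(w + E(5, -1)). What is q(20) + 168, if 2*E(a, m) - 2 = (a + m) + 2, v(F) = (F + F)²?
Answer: 511/3 ≈ 170.33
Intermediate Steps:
v(F) = 4*F² (v(F) = (2*F)² = 4*F²)
E(a, m) = 2 + a/2 + m/2 (E(a, m) = 1 + ((a + m) + 2)/2 = 1 + (2 + a + m)/2 = 1 + (1 + a/2 + m/2) = 2 + a/2 + m/2)
q(w) = (36 + w)/(4 + w) (q(w) = (w + 4*(-3)²)/(w + (2 + (½)*5 + (½)*(-1))) = (w + 4*9)/(w + (2 + 5/2 - ½)) = (w + 36)/(w + 4) = (36 + w)/(4 + w))
q(20) + 168 = (36 + 20)/(4 + 20) + 168 = 56/24 + 168 = (1/24)*56 + 168 = 7/3 + 168 = 511/3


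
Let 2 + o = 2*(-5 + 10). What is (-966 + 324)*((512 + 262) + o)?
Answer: -502044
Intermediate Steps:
o = 8 (o = -2 + 2*(-5 + 10) = -2 + 2*5 = -2 + 10 = 8)
(-966 + 324)*((512 + 262) + o) = (-966 + 324)*((512 + 262) + 8) = -642*(774 + 8) = -642*782 = -502044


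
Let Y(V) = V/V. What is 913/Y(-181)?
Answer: 913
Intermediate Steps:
Y(V) = 1
913/Y(-181) = 913/1 = 913*1 = 913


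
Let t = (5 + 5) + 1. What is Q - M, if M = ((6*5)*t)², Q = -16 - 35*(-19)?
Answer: -108251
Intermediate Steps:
Q = 649 (Q = -16 + 665 = 649)
t = 11 (t = 10 + 1 = 11)
M = 108900 (M = ((6*5)*11)² = (30*11)² = 330² = 108900)
Q - M = 649 - 1*108900 = 649 - 108900 = -108251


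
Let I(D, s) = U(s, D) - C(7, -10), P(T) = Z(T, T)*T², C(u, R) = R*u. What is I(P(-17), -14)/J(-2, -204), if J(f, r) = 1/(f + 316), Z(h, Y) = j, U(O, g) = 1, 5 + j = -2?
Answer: 22294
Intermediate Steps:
j = -7 (j = -5 - 2 = -7)
Z(h, Y) = -7
J(f, r) = 1/(316 + f)
P(T) = -7*T²
I(D, s) = 71 (I(D, s) = 1 - (-10)*7 = 1 - 1*(-70) = 1 + 70 = 71)
I(P(-17), -14)/J(-2, -204) = 71/(1/(316 - 2)) = 71/(1/314) = 71*314 = 22294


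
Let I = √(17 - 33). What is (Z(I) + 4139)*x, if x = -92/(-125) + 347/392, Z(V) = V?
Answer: 328798021/49000 + 79439*I/12250 ≈ 6710.2 + 6.4848*I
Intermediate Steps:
I = 4*I (I = √(-16) = 4*I ≈ 4.0*I)
x = 79439/49000 (x = -92*(-1/125) + 347*(1/392) = 92/125 + 347/392 = 79439/49000 ≈ 1.6212)
(Z(I) + 4139)*x = (4*I + 4139)*(79439/49000) = (4139 + 4*I)*(79439/49000) = 328798021/49000 + 79439*I/12250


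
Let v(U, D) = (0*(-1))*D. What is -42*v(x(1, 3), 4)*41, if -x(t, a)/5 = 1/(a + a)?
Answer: 0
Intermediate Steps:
x(t, a) = -5/(2*a) (x(t, a) = -5/(a + a) = -5*1/(2*a) = -5/(2*a))
v(U, D) = 0 (v(U, D) = 0*D = 0)
-42*v(x(1, 3), 4)*41 = -42*0*41 = 0*41 = 0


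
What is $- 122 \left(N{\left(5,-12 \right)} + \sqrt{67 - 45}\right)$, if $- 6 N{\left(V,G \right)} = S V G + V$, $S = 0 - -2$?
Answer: $- \frac{7015}{3} - 122 \sqrt{22} \approx -2910.6$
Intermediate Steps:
$S = 2$ ($S = 0 + 2 = 2$)
$N{\left(V,G \right)} = - \frac{V}{6} - \frac{G V}{3}$ ($N{\left(V,G \right)} = - \frac{2 V G + V}{6} = - \frac{2 G V + V}{6} = - \frac{V + 2 G V}{6} = - \frac{V}{6} - \frac{G V}{3}$)
$- 122 \left(N{\left(5,-12 \right)} + \sqrt{67 - 45}\right) = - 122 \left(\left(- \frac{1}{6}\right) 5 \left(1 + 2 \left(-12\right)\right) + \sqrt{67 - 45}\right) = - 122 \left(\left(- \frac{1}{6}\right) 5 \left(1 - 24\right) + \sqrt{22}\right) = - 122 \left(\left(- \frac{1}{6}\right) 5 \left(-23\right) + \sqrt{22}\right) = - 122 \left(\frac{115}{6} + \sqrt{22}\right) = - \frac{7015}{3} - 122 \sqrt{22}$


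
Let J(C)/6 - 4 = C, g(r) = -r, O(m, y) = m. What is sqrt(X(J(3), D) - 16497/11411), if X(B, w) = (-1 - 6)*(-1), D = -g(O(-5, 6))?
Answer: 2*sqrt(180807295)/11411 ≈ 2.3568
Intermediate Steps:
J(C) = 24 + 6*C
D = -5 (D = -(-1)*(-5) = -1*5 = -5)
X(B, w) = 7 (X(B, w) = -7*(-1) = 7)
sqrt(X(J(3), D) - 16497/11411) = sqrt(7 - 16497/11411) = sqrt(63380/11411) = 2*sqrt(180807295)/11411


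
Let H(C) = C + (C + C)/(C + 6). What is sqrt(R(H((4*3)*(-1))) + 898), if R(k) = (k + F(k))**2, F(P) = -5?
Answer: sqrt(1067) ≈ 32.665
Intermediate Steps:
H(C) = C + 2*C/(6 + C) (H(C) = C + (2*C)/(6 + C) = C + 2*C/(6 + C))
R(k) = (-5 + k)**2 (R(k) = (k - 5)**2 = (-5 + k)**2)
sqrt(R(H((4*3)*(-1))) + 898) = sqrt((-5 + ((4*3)*(-1))*(8 + (4*3)*(-1))/(6 + (4*3)*(-1)))**2 + 898) = sqrt((-5 + (12*(-1))*(8 + 12*(-1))/(6 + 12*(-1)))**2 + 898) = sqrt((-5 - 12*(8 - 12)/(6 - 12))**2 + 898) = sqrt((-5 - 12*(-4)/(-6))**2 + 898) = sqrt((-5 - 12*(-1/6)*(-4))**2 + 898) = sqrt((-5 - 8)**2 + 898) = sqrt((-13)**2 + 898) = sqrt(169 + 898) = sqrt(1067)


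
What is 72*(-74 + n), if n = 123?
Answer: 3528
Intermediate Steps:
72*(-74 + n) = 72*(-74 + 123) = 72*49 = 3528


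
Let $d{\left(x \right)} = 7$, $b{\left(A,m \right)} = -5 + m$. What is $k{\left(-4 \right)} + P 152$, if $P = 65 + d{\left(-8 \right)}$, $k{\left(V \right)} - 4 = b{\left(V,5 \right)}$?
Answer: $10948$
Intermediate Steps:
$k{\left(V \right)} = 4$ ($k{\left(V \right)} = 4 + \left(-5 + 5\right) = 4 + 0 = 4$)
$P = 72$ ($P = 65 + 7 = 72$)
$k{\left(-4 \right)} + P 152 = 4 + 72 \cdot 152 = 4 + 10944 = 10948$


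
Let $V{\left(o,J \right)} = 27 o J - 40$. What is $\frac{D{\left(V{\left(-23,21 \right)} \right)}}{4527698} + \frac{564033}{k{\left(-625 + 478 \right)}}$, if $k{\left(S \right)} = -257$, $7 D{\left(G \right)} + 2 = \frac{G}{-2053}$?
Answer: $- \frac{36700244275088039}{16722359825206} \approx -2194.7$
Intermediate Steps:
$V{\left(o,J \right)} = -40 + 27 J o$ ($V{\left(o,J \right)} = 27 J o - 40 = -40 + 27 J o$)
$D{\left(G \right)} = - \frac{2}{7} - \frac{G}{14371}$ ($D{\left(G \right)} = - \frac{2}{7} + \frac{G \frac{1}{-2053}}{7} = - \frac{2}{7} + \frac{G \left(- \frac{1}{2053}\right)}{7} = - \frac{2}{7} + \frac{\left(- \frac{1}{2053}\right) G}{7} = - \frac{2}{7} - \frac{G}{14371}$)
$\frac{D{\left(V{\left(-23,21 \right)} \right)}}{4527698} + \frac{564033}{k{\left(-625 + 478 \right)}} = \frac{- \frac{2}{7} - \frac{-40 + 27 \cdot 21 \left(-23\right)}{14371}}{4527698} + \frac{564033}{-257} = \left(- \frac{2}{7} - \frac{-40 - 13041}{14371}\right) \frac{1}{4527698} + 564033 \left(- \frac{1}{257}\right) = \left(- \frac{2}{7} - - \frac{13081}{14371}\right) \frac{1}{4527698} - \frac{564033}{257} = \left(- \frac{2}{7} + \frac{13081}{14371}\right) \frac{1}{4527698} - \frac{564033}{257} = \frac{8975}{14371} \cdot \frac{1}{4527698} - \frac{564033}{257} = \frac{8975}{65067547958} - \frac{564033}{257} = - \frac{36700244275088039}{16722359825206}$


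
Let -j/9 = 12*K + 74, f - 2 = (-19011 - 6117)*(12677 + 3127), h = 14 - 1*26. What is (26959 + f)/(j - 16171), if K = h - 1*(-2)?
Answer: 56727993/2251 ≈ 25201.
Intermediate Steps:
h = -12 (h = 14 - 26 = -12)
f = -397122910 (f = 2 + (-19011 - 6117)*(12677 + 3127) = 2 - 25128*15804 = 2 - 397122912 = -397122910)
K = -10 (K = -12 - 1*(-2) = -12 + 2 = -10)
j = 414 (j = -9*(12*(-10) + 74) = -9*(-120 + 74) = -9*(-46) = 414)
(26959 + f)/(j - 16171) = (26959 - 397122910)/(414 - 16171) = -397095951/(-15757) = -397095951*(-1/15757) = 56727993/2251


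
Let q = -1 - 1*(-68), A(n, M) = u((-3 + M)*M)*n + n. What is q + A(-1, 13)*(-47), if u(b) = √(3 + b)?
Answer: 114 + 47*√133 ≈ 656.03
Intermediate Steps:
A(n, M) = n + n*√(3 + M*(-3 + M)) (A(n, M) = √(3 + (-3 + M)*M)*n + n = √(3 + M*(-3 + M))*n + n = n*√(3 + M*(-3 + M)) + n = n + n*√(3 + M*(-3 + M)))
q = 67 (q = -1 + 68 = 67)
q + A(-1, 13)*(-47) = 67 - (1 + √(3 + 13*(-3 + 13)))*(-47) = 67 - (1 + √(3 + 13*10))*(-47) = 67 - (1 + √(3 + 130))*(-47) = 67 - (1 + √133)*(-47) = 67 + (-1 - √133)*(-47) = 67 + (47 + 47*√133) = 114 + 47*√133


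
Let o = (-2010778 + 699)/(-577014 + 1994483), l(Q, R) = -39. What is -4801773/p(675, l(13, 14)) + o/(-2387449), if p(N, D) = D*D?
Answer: -5416615937263919318/1715756417916567 ≈ -3157.0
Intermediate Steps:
p(N, D) = D²
o = -2010079/1417469 ≈ -1.4181
-4801773/p(675, l(13, 14)) + o/(-2387449) = -4801773/((-39)²) - 2010079/1417469/(-2387449) = -4801773/1521 - 2010079/1417469*(-1/2387449) = -4801773*1/1521 + 2010079/3384134946581 = -1600591/507 + 2010079/3384134946581 = -5416615937263919318/1715756417916567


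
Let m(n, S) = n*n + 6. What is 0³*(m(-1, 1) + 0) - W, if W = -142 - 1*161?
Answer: 303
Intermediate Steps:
m(n, S) = 6 + n² (m(n, S) = n² + 6 = 6 + n²)
W = -303 (W = -142 - 161 = -303)
0³*(m(-1, 1) + 0) - W = 0³*((6 + (-1)²) + 0) - 1*(-303) = 0*((6 + 1) + 0) + 303 = 0*(7 + 0) + 303 = 0*7 + 303 = 0 + 303 = 303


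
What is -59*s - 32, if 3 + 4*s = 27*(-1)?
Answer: 821/2 ≈ 410.50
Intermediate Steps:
s = -15/2 (s = -¾ + (27*(-1))/4 = -¾ + (¼)*(-27) = -¾ - 27/4 = -15/2 ≈ -7.5000)
-59*s - 32 = -59*(-15/2) - 32 = 885/2 - 32 = 821/2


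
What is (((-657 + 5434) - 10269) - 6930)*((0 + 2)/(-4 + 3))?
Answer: 24844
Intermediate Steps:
(((-657 + 5434) - 10269) - 6930)*((0 + 2)/(-4 + 3)) = ((4777 - 10269) - 6930)*(2/(-1)) = (-5492 - 6930)*(2*(-1)) = -12422*(-2) = 24844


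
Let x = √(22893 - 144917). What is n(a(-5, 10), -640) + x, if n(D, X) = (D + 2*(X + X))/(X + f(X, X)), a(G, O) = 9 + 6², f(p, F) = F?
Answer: 503/256 + 2*I*√30506 ≈ 1.9648 + 349.32*I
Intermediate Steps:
a(G, O) = 45 (a(G, O) = 9 + 36 = 45)
x = 2*I*√30506 (x = √(-122024) = 2*I*√30506 ≈ 349.32*I)
n(D, X) = (D + 4*X)/(2*X) (n(D, X) = (D + 2*(X + X))/(X + X) = (D + 2*(2*X))/((2*X)) = (D + 4*X)*(1/(2*X)) = (D + 4*X)/(2*X))
n(a(-5, 10), -640) + x = (2 + (½)*45/(-640)) + 2*I*√30506 = (2 + (½)*45*(-1/640)) + 2*I*√30506 = (2 - 9/256) + 2*I*√30506 = 503/256 + 2*I*√30506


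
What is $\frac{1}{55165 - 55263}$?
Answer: $- \frac{1}{98} \approx -0.010204$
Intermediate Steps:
$\frac{1}{55165 - 55263} = \frac{1}{-98} = - \frac{1}{98}$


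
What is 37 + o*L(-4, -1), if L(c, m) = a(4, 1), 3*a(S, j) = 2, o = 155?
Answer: 421/3 ≈ 140.33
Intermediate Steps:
a(S, j) = 2/3 (a(S, j) = (1/3)*2 = 2/3)
L(c, m) = 2/3
37 + o*L(-4, -1) = 37 + 155*(2/3) = 37 + 310/3 = 421/3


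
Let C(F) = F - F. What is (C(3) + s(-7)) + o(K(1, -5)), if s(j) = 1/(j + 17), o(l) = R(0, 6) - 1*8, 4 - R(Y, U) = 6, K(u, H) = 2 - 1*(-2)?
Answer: -99/10 ≈ -9.9000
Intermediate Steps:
K(u, H) = 4 (K(u, H) = 2 + 2 = 4)
C(F) = 0
R(Y, U) = -2 (R(Y, U) = 4 - 1*6 = 4 - 6 = -2)
o(l) = -10 (o(l) = -2 - 1*8 = -2 - 8 = -10)
s(j) = 1/(17 + j)
(C(3) + s(-7)) + o(K(1, -5)) = (0 + 1/(17 - 7)) - 10 = (0 + 1/10) - 10 = (0 + ⅒) - 10 = ⅒ - 10 = -99/10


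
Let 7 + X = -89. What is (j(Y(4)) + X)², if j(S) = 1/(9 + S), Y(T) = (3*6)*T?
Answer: 60450625/6561 ≈ 9213.6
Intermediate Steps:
Y(T) = 18*T
X = -96 (X = -7 - 89 = -96)
(j(Y(4)) + X)² = (1/(9 + 18*4) - 96)² = (1/(9 + 72) - 96)² = (1/81 - 96)² = (-7775/81)² = 60450625/6561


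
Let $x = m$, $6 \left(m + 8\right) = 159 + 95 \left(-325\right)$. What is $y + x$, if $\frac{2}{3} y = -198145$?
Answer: $- \frac{1814069}{6} \approx -3.0235 \cdot 10^{5}$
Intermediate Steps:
$y = - \frac{594435}{2}$ ($y = \frac{3}{2} \left(-198145\right) = - \frac{594435}{2} \approx -2.9722 \cdot 10^{5}$)
$m = - \frac{15382}{3}$ ($m = -8 + \frac{159 + 95 \left(-325\right)}{6} = -8 + \frac{159 - 30875}{6} = -8 + \frac{1}{6} \left(-30716\right) = -8 - \frac{15358}{3} = - \frac{15382}{3} \approx -5127.3$)
$x = - \frac{15382}{3} \approx -5127.3$
$y + x = - \frac{594435}{2} - \frac{15382}{3} = - \frac{1814069}{6}$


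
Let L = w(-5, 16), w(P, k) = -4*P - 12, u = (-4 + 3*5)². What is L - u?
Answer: -113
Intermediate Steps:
u = 121 (u = (-4 + 15)² = 11² = 121)
w(P, k) = -12 - 4*P
L = 8 (L = -12 - 4*(-5) = -12 + 20 = 8)
L - u = 8 - 1*121 = 8 - 121 = -113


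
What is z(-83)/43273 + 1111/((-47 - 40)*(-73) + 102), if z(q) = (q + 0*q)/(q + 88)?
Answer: 239845916/1396203345 ≈ 0.17178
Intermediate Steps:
z(q) = q/(88 + q) (z(q) = (q + 0)/(88 + q) = q/(88 + q))
z(-83)/43273 + 1111/((-47 - 40)*(-73) + 102) = -83/(88 - 83)/43273 + 1111/((-47 - 40)*(-73) + 102) = -83/5*(1/43273) + 1111/(-87*(-73) + 102) = -83*⅕*(1/43273) + 1111/(6351 + 102) = -83/5*1/43273 + 1111/6453 = -83/216365 + 1111*(1/6453) = -83/216365 + 1111/6453 = 239845916/1396203345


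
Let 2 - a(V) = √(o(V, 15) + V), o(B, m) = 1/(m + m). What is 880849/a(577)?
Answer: -52850940/17191 - 880849*√519330/17191 ≈ -40000.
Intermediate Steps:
o(B, m) = 1/(2*m)
a(V) = 2 - √(1/30 + V) (a(V) = 2 - √((½)/15 + V) = 2 - √((½)*(1/15) + V) = 2 - √(1/30 + V))
880849/a(577) = 880849/(2 - √(30 + 900*577)/30) = 880849/(2 - √(30 + 519300)/30) = 880849/(2 - √519330/30)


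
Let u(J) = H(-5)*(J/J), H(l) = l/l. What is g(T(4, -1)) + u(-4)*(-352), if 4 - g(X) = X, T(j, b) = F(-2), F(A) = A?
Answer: -346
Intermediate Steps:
H(l) = 1
T(j, b) = -2
g(X) = 4 - X
u(J) = 1 (u(J) = 1*(J/J) = 1*1 = 1)
g(T(4, -1)) + u(-4)*(-352) = (4 - 1*(-2)) + 1*(-352) = (4 + 2) - 352 = 6 - 352 = -346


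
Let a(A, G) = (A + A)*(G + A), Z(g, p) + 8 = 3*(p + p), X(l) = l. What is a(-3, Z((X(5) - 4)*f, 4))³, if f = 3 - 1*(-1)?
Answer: -474552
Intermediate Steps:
f = 4 (f = 3 + 1 = 4)
Z(g, p) = -8 + 6*p (Z(g, p) = -8 + 3*(p + p) = -8 + 3*(2*p) = -8 + 6*p)
a(A, G) = 2*A*(A + G) (a(A, G) = (2*A)*(A + G) = 2*A*(A + G))
a(-3, Z((X(5) - 4)*f, 4))³ = (2*(-3)*(-3 + (-8 + 6*4)))³ = (2*(-3)*(-3 + (-8 + 24)))³ = (2*(-3)*(-3 + 16))³ = (2*(-3)*13)³ = (-78)³ = -474552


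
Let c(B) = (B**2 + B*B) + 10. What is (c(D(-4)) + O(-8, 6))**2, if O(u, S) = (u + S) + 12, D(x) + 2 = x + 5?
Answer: 484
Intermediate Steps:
D(x) = 3 + x (D(x) = -2 + (x + 5) = -2 + (5 + x) = 3 + x)
O(u, S) = 12 + S + u (O(u, S) = (S + u) + 12 = 12 + S + u)
c(B) = 10 + 2*B**2 (c(B) = (B**2 + B**2) + 10 = 2*B**2 + 10 = 10 + 2*B**2)
(c(D(-4)) + O(-8, 6))**2 = ((10 + 2*(3 - 4)**2) + (12 + 6 - 8))**2 = ((10 + 2*(-1)**2) + 10)**2 = ((10 + 2*1) + 10)**2 = ((10 + 2) + 10)**2 = (12 + 10)**2 = 22**2 = 484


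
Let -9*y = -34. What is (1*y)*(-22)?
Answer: -748/9 ≈ -83.111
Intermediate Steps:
y = 34/9 (y = -⅑*(-34) = 34/9 ≈ 3.7778)
(1*y)*(-22) = (1*(34/9))*(-22) = (34/9)*(-22) = -748/9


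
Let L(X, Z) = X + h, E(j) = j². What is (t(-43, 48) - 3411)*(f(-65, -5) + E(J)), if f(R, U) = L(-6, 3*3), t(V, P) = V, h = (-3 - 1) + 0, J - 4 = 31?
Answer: -4196610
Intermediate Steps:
J = 35 (J = 4 + 31 = 35)
h = -4 (h = -4 + 0 = -4)
L(X, Z) = -4 + X (L(X, Z) = X - 4 = -4 + X)
f(R, U) = -10 (f(R, U) = -4 - 6 = -10)
(t(-43, 48) - 3411)*(f(-65, -5) + E(J)) = (-43 - 3411)*(-10 + 35²) = -3454*(-10 + 1225) = -3454*1215 = -4196610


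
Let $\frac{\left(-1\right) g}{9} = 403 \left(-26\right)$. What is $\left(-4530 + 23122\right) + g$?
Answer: $112894$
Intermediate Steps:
$g = 94302$ ($g = - 9 \cdot 403 \left(-26\right) = \left(-9\right) \left(-10478\right) = 94302$)
$\left(-4530 + 23122\right) + g = \left(-4530 + 23122\right) + 94302 = 18592 + 94302 = 112894$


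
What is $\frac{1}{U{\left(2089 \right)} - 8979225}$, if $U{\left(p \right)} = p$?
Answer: $- \frac{1}{8977136} \approx -1.1139 \cdot 10^{-7}$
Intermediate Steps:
$\frac{1}{U{\left(2089 \right)} - 8979225} = \frac{1}{2089 - 8979225} = \frac{1}{-8977136} = - \frac{1}{8977136}$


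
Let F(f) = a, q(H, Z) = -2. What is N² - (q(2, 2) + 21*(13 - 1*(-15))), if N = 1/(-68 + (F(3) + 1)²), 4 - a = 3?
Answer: -2400255/4096 ≈ -586.00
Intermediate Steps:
a = 1 (a = 4 - 1*3 = 4 - 3 = 1)
F(f) = 1
N = -1/64 (N = 1/(-68 + (1 + 1)²) = 1/(-68 + 2²) = 1/(-68 + 4) = 1/(-64) = -1/64 ≈ -0.015625)
N² - (q(2, 2) + 21*(13 - 1*(-15))) = (-1/64)² - (-2 + 21*(13 - 1*(-15))) = 1/4096 - (-2 + 21*(13 + 15)) = 1/4096 - (-2 + 21*28) = 1/4096 - (-2 + 588) = 1/4096 - 1*586 = 1/4096 - 586 = -2400255/4096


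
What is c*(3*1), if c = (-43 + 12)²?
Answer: 2883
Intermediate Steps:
c = 961 (c = (-31)² = 961)
c*(3*1) = 961*(3*1) = 961*3 = 2883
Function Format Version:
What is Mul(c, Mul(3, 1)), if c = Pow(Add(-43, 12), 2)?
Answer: 2883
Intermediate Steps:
c = 961 (c = Pow(-31, 2) = 961)
Mul(c, Mul(3, 1)) = Mul(961, Mul(3, 1)) = Mul(961, 3) = 2883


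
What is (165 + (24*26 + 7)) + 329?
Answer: 1125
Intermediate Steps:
(165 + (24*26 + 7)) + 329 = (165 + (624 + 7)) + 329 = (165 + 631) + 329 = 796 + 329 = 1125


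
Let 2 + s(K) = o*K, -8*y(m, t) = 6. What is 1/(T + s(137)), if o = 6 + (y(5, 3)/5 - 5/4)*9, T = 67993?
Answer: 5/335434 ≈ 1.4906e-5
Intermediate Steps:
y(m, t) = -¾ (y(m, t) = -⅛*6 = -¾)
o = -33/5 (o = 6 + (-¾/5 - 5/4)*9 = 6 + (-¾*⅕ - 5*¼)*9 = 6 + (-3/20 - 5/4)*9 = 6 - 7/5*9 = 6 - 63/5 = -33/5 ≈ -6.6000)
s(K) = -2 - 33*K/5
1/(T + s(137)) = 1/(67993 + (-2 - 33/5*137)) = 1/(67993 + (-2 - 4521/5)) = 1/(67993 - 4531/5) = 1/(335434/5) = 5/335434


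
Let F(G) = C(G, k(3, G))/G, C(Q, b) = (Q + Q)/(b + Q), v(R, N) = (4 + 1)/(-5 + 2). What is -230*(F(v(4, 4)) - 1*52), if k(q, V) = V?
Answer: 12098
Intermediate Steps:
v(R, N) = -5/3 (v(R, N) = 5/(-3) = 5*(-⅓) = -5/3)
C(Q, b) = 2*Q/(Q + b) (C(Q, b) = (2*Q)/(Q + b) = 2*Q/(Q + b))
F(G) = 1/G (F(G) = (2*G/(G + G))/G = (2*G/((2*G)))/G = (2*G*(1/(2*G)))/G = 1/G)
-230*(F(v(4, 4)) - 1*52) = -230*(1/(-5/3) - 1*52) = -230*(-⅗ - 52) = -230*(-263/5) = 12098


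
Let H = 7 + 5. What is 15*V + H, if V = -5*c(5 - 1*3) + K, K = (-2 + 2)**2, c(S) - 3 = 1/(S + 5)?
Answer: -1566/7 ≈ -223.71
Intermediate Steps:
c(S) = 3 + 1/(5 + S) (c(S) = 3 + 1/(S + 5) = 3 + 1/(5 + S))
K = 0 (K = 0**2 = 0)
H = 12
V = -110/7 (V = -5*(16 + 3*(5 - 1*3))/(5 + (5 - 1*3)) + 0 = -5*(16 + 3*(5 - 3))/(5 + (5 - 3)) + 0 = -5*(16 + 3*2)/(5 + 2) + 0 = -5*(16 + 6)/7 + 0 = -5*22/7 + 0 = -110/7 + 0 = -110/7 ≈ -15.714)
15*V + H = 15*(-110/7) + 12 = -1650/7 + 12 = -1566/7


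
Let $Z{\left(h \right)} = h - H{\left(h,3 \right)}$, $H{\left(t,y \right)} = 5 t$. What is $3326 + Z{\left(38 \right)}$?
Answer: $3174$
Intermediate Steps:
$Z{\left(h \right)} = - 4 h$ ($Z{\left(h \right)} = h - 5 h = - 4 h$)
$3326 + Z{\left(38 \right)} = 3326 - 152 = 3174$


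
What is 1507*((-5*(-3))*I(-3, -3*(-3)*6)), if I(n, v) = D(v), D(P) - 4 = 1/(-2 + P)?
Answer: 4724445/52 ≈ 90855.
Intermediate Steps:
D(P) = 4 + 1/(-2 + P)
I(n, v) = (-7 + 4*v)/(-2 + v)
1507*((-5*(-3))*I(-3, -3*(-3)*6)) = 1507*((-5*(-3))*((-7 + 4*(-3*(-3)*6))/(-2 - 3*(-3)*6))) = 1507*(15*((-7 + 4*(9*6))/(-2 + 9*6))) = 1507*(15*((-7 + 4*54)/(-2 + 54))) = 1507*(15*((-7 + 216)/52)) = 1507*(15*((1/52)*209)) = 1507*(15*(209/52)) = 1507*(3135/52) = 4724445/52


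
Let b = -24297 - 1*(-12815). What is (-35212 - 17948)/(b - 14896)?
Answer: 26580/13189 ≈ 2.0153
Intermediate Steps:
b = -11482 (b = -24297 + 12815 = -11482)
(-35212 - 17948)/(b - 14896) = (-35212 - 17948)/(-11482 - 14896) = -53160/(-26378) = -53160*(-1/26378) = 26580/13189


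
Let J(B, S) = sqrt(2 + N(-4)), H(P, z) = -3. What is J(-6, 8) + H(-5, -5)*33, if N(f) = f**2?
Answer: -99 + 3*sqrt(2) ≈ -94.757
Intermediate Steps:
J(B, S) = 3*sqrt(2) (J(B, S) = sqrt(2 + (-4)**2) = sqrt(2 + 16) = sqrt(18) = 3*sqrt(2))
J(-6, 8) + H(-5, -5)*33 = 3*sqrt(2) - 3*33 = 3*sqrt(2) - 99 = -99 + 3*sqrt(2)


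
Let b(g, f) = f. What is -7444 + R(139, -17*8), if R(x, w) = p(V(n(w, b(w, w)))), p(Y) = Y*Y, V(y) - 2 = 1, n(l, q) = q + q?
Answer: -7435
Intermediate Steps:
n(l, q) = 2*q
V(y) = 3 (V(y) = 2 + 1 = 3)
p(Y) = Y²
R(x, w) = 9 (R(x, w) = 3² = 9)
-7444 + R(139, -17*8) = -7444 + 9 = -7435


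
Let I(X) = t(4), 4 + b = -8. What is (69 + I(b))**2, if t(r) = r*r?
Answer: 7225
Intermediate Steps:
b = -12 (b = -4 - 8 = -12)
t(r) = r**2
I(X) = 16 (I(X) = 4**2 = 16)
(69 + I(b))**2 = (69 + 16)**2 = 85**2 = 7225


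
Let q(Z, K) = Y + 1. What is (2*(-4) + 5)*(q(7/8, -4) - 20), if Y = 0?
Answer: 57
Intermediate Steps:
q(Z, K) = 1 (q(Z, K) = 0 + 1 = 1)
(2*(-4) + 5)*(q(7/8, -4) - 20) = (2*(-4) + 5)*(1 - 20) = (-8 + 5)*(-19) = -3*(-19) = 57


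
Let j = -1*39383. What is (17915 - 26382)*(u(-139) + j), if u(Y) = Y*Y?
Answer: 169864954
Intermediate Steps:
u(Y) = Y**2
j = -39383
(17915 - 26382)*(u(-139) + j) = (17915 - 26382)*((-139)**2 - 39383) = -8467*(19321 - 39383) = -8467*(-20062) = 169864954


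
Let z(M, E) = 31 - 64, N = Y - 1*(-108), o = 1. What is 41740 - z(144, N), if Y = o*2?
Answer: 41773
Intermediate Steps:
Y = 2 (Y = 1*2 = 2)
N = 110 (N = 2 - 1*(-108) = 2 + 108 = 110)
z(M, E) = -33
41740 - z(144, N) = 41740 - 1*(-33) = 41740 + 33 = 41773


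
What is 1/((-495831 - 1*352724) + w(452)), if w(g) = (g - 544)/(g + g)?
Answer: -226/191773453 ≈ -1.1785e-6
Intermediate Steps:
w(g) = (-544 + g)/(2*g) (w(g) = (-544 + g)/((2*g)) = (-544 + g)*(1/(2*g)) = (-544 + g)/(2*g))
1/((-495831 - 1*352724) + w(452)) = 1/((-495831 - 1*352724) + (½)*(-544 + 452)/452) = 1/((-495831 - 352724) + (½)*(1/452)*(-92)) = 1/(-848555 - 23/226) = 1/(-191773453/226) = -226/191773453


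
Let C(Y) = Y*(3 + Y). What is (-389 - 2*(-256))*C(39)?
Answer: 201474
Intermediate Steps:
(-389 - 2*(-256))*C(39) = (-389 - 2*(-256))*(39*(3 + 39)) = (-389 + 512)*(39*42) = 123*1638 = 201474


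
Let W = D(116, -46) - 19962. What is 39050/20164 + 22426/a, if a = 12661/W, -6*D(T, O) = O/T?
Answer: -251371223827/7109727 ≈ -35356.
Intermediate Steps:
D(T, O) = -O/(6*T)
W = -6946753/348 (W = -1/6*(-46)/116 - 19962 = -1/6*(-46)*1/116 - 19962 = 23/348 - 19962 = -6946753/348 ≈ -19962.)
a = -400548/631523 (a = 12661/(-6946753/348) = 12661*(-348/6946753) = -400548/631523 ≈ -0.63426)
39050/20164 + 22426/a = 39050/20164 + 22426/(-400548/631523) = 39050*(1/20164) + 22426*(-631523/400548) = 275/142 - 7081267399/200274 = -251371223827/7109727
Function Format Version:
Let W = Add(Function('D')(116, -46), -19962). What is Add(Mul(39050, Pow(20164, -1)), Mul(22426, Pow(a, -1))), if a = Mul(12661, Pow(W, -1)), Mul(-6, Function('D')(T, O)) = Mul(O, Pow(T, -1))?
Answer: Rational(-251371223827, 7109727) ≈ -35356.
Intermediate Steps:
Function('D')(T, O) = Mul(Rational(-1, 6), O, Pow(T, -1)) (Function('D')(T, O) = Mul(Rational(-1, 6), Mul(O, Pow(T, -1))) = Mul(Rational(-1, 6), O, Pow(T, -1)))
W = Rational(-6946753, 348) (W = Add(Mul(Rational(-1, 6), -46, Pow(116, -1)), -19962) = Add(Mul(Rational(-1, 6), -46, Rational(1, 116)), -19962) = Add(Rational(23, 348), -19962) = Rational(-6946753, 348) ≈ -19962.)
a = Rational(-400548, 631523) (a = Mul(12661, Pow(Rational(-6946753, 348), -1)) = Mul(12661, Rational(-348, 6946753)) = Rational(-400548, 631523) ≈ -0.63426)
Add(Mul(39050, Pow(20164, -1)), Mul(22426, Pow(a, -1))) = Add(Mul(39050, Pow(20164, -1)), Mul(22426, Pow(Rational(-400548, 631523), -1))) = Add(Mul(39050, Rational(1, 20164)), Mul(22426, Rational(-631523, 400548))) = Add(Rational(275, 142), Rational(-7081267399, 200274)) = Rational(-251371223827, 7109727)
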